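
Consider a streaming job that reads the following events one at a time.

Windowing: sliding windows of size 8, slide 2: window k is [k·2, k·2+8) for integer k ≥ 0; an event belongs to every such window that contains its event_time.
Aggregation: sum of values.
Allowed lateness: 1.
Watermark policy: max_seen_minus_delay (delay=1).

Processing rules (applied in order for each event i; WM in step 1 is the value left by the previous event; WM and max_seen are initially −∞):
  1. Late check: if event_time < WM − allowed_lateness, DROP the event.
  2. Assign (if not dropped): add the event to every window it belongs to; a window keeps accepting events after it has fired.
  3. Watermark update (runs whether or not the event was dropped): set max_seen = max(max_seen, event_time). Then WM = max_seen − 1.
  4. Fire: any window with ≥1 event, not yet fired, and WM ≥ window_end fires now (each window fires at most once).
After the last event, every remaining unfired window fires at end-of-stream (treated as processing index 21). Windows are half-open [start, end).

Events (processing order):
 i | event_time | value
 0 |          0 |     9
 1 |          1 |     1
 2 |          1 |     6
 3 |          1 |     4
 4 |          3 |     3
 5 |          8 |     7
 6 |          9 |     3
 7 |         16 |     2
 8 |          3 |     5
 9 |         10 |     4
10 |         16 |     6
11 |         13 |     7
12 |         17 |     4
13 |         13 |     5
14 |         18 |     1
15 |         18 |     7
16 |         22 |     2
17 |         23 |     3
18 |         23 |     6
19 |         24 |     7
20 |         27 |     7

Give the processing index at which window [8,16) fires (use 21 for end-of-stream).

i=0 t=0 v=9: → [0,8); WM=-1
i=1 t=1 v=1: → [0,8); WM=0
i=2 t=1 v=6: → [0,8); WM=0
i=3 t=1 v=4: → [0,8); WM=0
i=4 t=3 v=3: → [2,10),[0,8); WM=2
i=5 t=8 v=7: → [8,16),[6,14),[4,12),[2,10); WM=7
i=6 t=9 v=3: → [8,16),[6,14),[4,12),[2,10); WM=8; [0,8) fires=23
i=7 t=16 v=2: → [16,24),[14,22),[12,20),[10,18); WM=15; [2,10) fires=13 [4,12) fires=10 [6,14) fires=10
i=8 t=3 v=5: DROP (t<15-1); WM=15
i=9 t=10 v=4: DROP (t<15-1); WM=15
i=10 t=16 v=6: → [16,24),[14,22),[12,20),[10,18); WM=15
i=11 t=13 v=7: DROP (t<15-1); WM=15
i=12 t=17 v=4: → [16,24),[14,22),[12,20),[10,18); WM=16; [8,16) fires=10
i=13 t=13 v=5: DROP (t<16-1); WM=16
i=14 t=18 v=1: → [18,26),[16,24),[14,22),[12,20); WM=17
i=15 t=18 v=7: → [18,26),[16,24),[14,22),[12,20); WM=17
i=16 t=22 v=2: → [22,30),[20,28),[18,26),[16,24); WM=21; [10,18) fires=12 [12,20) fires=20
i=17 t=23 v=3: → [22,30),[20,28),[18,26),[16,24); WM=22; [14,22) fires=20
i=18 t=23 v=6: → [22,30),[20,28),[18,26),[16,24); WM=22
i=19 t=24 v=7: → [24,32),[22,30),[20,28),[18,26); WM=23
i=20 t=27 v=7: → [26,34),[24,32),[22,30),[20,28); WM=26; [16,24) fires=31 [18,26) fires=26

12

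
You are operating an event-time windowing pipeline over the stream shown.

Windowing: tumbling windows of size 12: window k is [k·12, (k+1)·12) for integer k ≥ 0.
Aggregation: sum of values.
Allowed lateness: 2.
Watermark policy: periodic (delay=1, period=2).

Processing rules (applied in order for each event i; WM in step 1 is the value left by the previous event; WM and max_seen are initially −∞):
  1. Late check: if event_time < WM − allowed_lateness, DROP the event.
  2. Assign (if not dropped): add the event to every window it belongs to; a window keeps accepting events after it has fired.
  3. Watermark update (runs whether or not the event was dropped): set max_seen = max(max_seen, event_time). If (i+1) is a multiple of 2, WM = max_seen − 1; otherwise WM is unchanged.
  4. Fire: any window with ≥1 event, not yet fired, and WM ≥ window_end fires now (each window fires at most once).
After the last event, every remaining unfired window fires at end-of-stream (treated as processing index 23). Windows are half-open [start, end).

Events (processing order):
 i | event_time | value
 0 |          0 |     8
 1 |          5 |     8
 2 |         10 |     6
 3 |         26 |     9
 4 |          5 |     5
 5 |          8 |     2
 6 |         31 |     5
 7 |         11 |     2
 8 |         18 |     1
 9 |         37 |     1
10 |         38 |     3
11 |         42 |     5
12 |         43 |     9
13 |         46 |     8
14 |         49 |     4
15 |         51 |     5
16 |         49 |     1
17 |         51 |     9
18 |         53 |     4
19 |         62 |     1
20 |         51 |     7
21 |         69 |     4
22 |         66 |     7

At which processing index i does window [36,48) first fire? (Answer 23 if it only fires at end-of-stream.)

i=0 t=0 v=8: → [0,12); WM=−∞
i=1 t=5 v=8: → [0,12); WM=4
i=2 t=10 v=6: → [0,12); WM=4
i=3 t=26 v=9: → [24,36); WM=25; [0,12) fires=22
i=4 t=5 v=5: DROP (t<25-2); WM=25
i=5 t=8 v=2: DROP (t<25-2); WM=25
i=6 t=31 v=5: → [24,36); WM=25
i=7 t=11 v=2: DROP (t<25-2); WM=30
i=8 t=18 v=1: DROP (t<30-2); WM=30
i=9 t=37 v=1: → [36,48); WM=36; [24,36) fires=14
i=10 t=38 v=3: → [36,48); WM=36
i=11 t=42 v=5: → [36,48); WM=41
i=12 t=43 v=9: → [36,48); WM=41
i=13 t=46 v=8: → [36,48); WM=45
i=14 t=49 v=4: → [48,60); WM=45
i=15 t=51 v=5: → [48,60); WM=50; [36,48) fires=26
i=16 t=49 v=1: → [48,60); WM=50
i=17 t=51 v=9: → [48,60); WM=50
i=18 t=53 v=4: → [48,60); WM=50
i=19 t=62 v=1: → [60,72); WM=61; [48,60) fires=23
i=20 t=51 v=7: DROP (t<61-2); WM=61
i=21 t=69 v=4: → [60,72); WM=68
i=22 t=66 v=7: → [60,72); WM=68

15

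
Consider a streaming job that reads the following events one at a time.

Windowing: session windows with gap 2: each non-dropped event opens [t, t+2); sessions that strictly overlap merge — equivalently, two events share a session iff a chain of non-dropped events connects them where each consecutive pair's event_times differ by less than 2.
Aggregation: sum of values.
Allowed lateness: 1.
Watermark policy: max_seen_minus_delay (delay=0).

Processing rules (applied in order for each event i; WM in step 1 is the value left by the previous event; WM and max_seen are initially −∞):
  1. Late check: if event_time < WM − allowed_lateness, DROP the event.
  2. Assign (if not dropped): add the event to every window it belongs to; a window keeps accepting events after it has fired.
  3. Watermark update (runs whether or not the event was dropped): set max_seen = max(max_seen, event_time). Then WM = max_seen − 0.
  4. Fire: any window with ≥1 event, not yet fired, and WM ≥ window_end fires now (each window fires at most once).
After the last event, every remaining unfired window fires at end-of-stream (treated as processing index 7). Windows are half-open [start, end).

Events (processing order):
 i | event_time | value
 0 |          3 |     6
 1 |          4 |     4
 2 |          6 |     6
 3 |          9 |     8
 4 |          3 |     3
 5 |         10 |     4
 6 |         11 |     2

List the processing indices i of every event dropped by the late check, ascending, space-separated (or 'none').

i=0 t=3 v=6: → [3,5); WM=3
i=1 t=4 v=4: → [3,6); WM=4
i=2 t=6 v=6: → [6,8); WM=6
i=3 t=9 v=8: → [9,11); WM=9
i=4 t=3 v=3: DROP (t<9-1); WM=9
i=5 t=10 v=4: → [9,12); WM=10
i=6 t=11 v=2: → [9,13); WM=11

4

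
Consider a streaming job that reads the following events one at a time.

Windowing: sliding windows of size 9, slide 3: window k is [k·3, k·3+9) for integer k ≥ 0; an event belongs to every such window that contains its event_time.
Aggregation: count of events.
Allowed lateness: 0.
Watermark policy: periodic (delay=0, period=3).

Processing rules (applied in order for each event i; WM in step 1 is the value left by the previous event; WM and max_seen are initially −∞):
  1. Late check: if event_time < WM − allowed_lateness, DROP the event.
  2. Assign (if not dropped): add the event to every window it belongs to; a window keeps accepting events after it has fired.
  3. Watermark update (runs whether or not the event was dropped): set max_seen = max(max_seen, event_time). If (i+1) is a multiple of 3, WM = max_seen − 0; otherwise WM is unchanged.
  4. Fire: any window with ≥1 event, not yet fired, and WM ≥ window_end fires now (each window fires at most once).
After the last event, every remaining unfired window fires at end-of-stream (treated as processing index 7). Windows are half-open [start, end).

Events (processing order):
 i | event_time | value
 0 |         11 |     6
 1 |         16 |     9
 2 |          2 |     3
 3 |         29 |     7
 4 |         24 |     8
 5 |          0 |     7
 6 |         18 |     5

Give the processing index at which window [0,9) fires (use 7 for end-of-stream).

i=0 t=11 v=6: → [9,18),[6,15),[3,12); WM=−∞
i=1 t=16 v=9: → [15,24),[12,21),[9,18); WM=−∞
i=2 t=2 v=3: → [0,9); WM=16; [0,9) fires=1 [3,12) fires=1 [6,15) fires=1
i=3 t=29 v=7: → [27,36),[24,33),[21,30); WM=16
i=4 t=24 v=8: → [24,33),[21,30),[18,27); WM=16
i=5 t=0 v=7: DROP (t<16-0); WM=29; [9,18) fires=2 [12,21) fires=1 [15,24) fires=1 [18,27) fires=1
i=6 t=18 v=5: DROP (t<29-0); WM=29

2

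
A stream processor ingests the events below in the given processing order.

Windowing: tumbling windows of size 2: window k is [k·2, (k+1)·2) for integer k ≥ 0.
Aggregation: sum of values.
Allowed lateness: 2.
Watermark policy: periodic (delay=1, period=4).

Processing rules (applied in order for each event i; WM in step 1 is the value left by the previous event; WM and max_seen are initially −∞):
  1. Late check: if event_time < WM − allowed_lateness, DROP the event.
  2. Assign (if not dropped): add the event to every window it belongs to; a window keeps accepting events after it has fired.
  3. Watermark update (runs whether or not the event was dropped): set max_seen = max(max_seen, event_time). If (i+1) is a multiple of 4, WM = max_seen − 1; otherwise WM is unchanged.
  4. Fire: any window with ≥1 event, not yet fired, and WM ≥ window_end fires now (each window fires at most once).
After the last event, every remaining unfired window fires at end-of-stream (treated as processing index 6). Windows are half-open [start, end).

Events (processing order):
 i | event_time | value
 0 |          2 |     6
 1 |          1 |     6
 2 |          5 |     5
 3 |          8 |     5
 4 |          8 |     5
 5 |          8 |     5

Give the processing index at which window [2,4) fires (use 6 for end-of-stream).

i=0 t=2 v=6: → [2,4); WM=−∞
i=1 t=1 v=6: → [0,2); WM=−∞
i=2 t=5 v=5: → [4,6); WM=−∞
i=3 t=8 v=5: → [8,10); WM=7; [0,2) fires=6 [2,4) fires=6 [4,6) fires=5
i=4 t=8 v=5: → [8,10); WM=7
i=5 t=8 v=5: → [8,10); WM=7

3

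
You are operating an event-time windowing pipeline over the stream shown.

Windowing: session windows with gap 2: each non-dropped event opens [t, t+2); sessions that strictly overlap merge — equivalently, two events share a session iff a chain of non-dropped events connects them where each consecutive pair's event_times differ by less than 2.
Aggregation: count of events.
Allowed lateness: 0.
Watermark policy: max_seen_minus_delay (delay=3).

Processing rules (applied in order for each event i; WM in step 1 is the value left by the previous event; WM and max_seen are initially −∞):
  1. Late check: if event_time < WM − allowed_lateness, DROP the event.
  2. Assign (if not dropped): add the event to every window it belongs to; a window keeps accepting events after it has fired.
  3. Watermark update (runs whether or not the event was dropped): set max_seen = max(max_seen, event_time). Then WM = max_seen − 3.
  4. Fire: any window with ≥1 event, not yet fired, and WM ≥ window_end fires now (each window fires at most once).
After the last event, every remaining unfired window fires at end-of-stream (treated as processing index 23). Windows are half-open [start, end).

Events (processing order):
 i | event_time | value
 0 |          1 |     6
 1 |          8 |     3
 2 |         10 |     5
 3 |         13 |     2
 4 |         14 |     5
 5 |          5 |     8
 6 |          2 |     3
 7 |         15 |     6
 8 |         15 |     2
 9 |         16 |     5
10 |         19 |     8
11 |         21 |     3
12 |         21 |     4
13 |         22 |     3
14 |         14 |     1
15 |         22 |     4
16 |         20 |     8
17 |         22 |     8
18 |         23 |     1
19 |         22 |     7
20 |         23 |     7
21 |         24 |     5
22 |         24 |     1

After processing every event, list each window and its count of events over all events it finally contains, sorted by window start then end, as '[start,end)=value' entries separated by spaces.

i=0 t=1 v=6: → [1,3); WM=-2
i=1 t=8 v=3: → [8,10); WM=5
i=2 t=10 v=5: → [10,12); WM=7
i=3 t=13 v=2: → [13,15); WM=10
i=4 t=14 v=5: → [13,16); WM=11
i=5 t=5 v=8: DROP (t<11-0); WM=11
i=6 t=2 v=3: DROP (t<11-0); WM=11
i=7 t=15 v=6: → [13,17); WM=12
i=8 t=15 v=2: → [13,17); WM=12
i=9 t=16 v=5: → [13,18); WM=13
i=10 t=19 v=8: → [19,21); WM=16
i=11 t=21 v=3: → [21,23); WM=18
i=12 t=21 v=4: → [21,23); WM=18
i=13 t=22 v=3: → [21,24); WM=19
i=14 t=14 v=1: DROP (t<19-0); WM=19
i=15 t=22 v=4: → [21,24); WM=19
i=16 t=20 v=8: → [19,24); WM=19
i=17 t=22 v=8: → [19,24); WM=19
i=18 t=23 v=1: → [19,25); WM=20
i=19 t=22 v=7: → [19,25); WM=20
i=20 t=23 v=7: → [19,25); WM=20
i=21 t=24 v=5: → [19,26); WM=21
i=22 t=24 v=1: → [19,26); WM=21

[1,3)=1 [8,10)=1 [10,12)=1 [13,18)=5 [19,26)=12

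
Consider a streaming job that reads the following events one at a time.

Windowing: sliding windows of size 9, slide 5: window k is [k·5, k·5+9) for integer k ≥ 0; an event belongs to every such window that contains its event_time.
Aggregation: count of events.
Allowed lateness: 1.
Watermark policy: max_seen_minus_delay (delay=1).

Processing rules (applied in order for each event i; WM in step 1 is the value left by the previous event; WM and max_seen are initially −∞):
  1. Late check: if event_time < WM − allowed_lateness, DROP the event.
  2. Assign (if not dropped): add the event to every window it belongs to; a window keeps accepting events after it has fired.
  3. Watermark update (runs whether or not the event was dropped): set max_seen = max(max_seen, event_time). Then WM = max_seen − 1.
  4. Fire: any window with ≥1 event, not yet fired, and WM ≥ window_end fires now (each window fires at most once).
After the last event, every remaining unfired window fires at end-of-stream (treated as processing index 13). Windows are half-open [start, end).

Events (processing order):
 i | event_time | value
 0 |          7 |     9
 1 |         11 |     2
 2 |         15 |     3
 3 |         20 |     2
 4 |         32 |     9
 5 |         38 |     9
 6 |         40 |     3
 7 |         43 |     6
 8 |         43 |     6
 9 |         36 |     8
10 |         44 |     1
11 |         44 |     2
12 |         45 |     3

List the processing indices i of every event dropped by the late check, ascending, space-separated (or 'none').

i=0 t=7 v=9: → [5,14),[0,9); WM=6
i=1 t=11 v=2: → [10,19),[5,14); WM=10; [0,9) fires=1
i=2 t=15 v=3: → [15,24),[10,19); WM=14; [5,14) fires=2
i=3 t=20 v=2: → [20,29),[15,24); WM=19; [10,19) fires=2
i=4 t=32 v=9: → [30,39),[25,34); WM=31; [15,24) fires=2 [20,29) fires=1
i=5 t=38 v=9: → [35,44),[30,39); WM=37; [25,34) fires=1
i=6 t=40 v=3: → [40,49),[35,44); WM=39; [30,39) fires=2
i=7 t=43 v=6: → [40,49),[35,44); WM=42
i=8 t=43 v=6: → [40,49),[35,44); WM=42
i=9 t=36 v=8: DROP (t<42-1); WM=42
i=10 t=44 v=1: → [40,49); WM=43
i=11 t=44 v=2: → [40,49); WM=43
i=12 t=45 v=3: → [45,54),[40,49); WM=44; [35,44) fires=4

9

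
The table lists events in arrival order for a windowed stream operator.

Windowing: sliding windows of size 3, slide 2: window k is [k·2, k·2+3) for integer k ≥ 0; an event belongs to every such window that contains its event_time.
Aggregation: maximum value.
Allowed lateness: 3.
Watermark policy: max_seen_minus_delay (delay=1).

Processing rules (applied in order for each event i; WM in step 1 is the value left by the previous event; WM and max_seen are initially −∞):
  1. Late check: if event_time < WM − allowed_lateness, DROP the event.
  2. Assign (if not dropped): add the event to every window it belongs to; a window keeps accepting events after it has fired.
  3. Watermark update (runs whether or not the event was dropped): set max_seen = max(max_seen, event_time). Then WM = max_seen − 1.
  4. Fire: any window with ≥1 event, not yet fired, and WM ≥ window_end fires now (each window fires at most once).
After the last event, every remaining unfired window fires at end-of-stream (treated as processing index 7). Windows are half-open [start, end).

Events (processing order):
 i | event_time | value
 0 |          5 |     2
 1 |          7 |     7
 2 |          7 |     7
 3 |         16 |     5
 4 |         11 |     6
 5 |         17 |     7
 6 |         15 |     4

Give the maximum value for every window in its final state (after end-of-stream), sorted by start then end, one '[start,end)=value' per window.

[4,7)=2 [6,9)=7 [14,17)=5 [16,19)=7

i=0 t=5 v=2: → [4,7); WM=4
i=1 t=7 v=7: → [6,9); WM=6
i=2 t=7 v=7: → [6,9); WM=6
i=3 t=16 v=5: → [16,19),[14,17); WM=15; [4,7) fires=2 [6,9) fires=7
i=4 t=11 v=6: DROP (t<15-3); WM=15
i=5 t=17 v=7: → [16,19); WM=16
i=6 t=15 v=4: → [14,17); WM=16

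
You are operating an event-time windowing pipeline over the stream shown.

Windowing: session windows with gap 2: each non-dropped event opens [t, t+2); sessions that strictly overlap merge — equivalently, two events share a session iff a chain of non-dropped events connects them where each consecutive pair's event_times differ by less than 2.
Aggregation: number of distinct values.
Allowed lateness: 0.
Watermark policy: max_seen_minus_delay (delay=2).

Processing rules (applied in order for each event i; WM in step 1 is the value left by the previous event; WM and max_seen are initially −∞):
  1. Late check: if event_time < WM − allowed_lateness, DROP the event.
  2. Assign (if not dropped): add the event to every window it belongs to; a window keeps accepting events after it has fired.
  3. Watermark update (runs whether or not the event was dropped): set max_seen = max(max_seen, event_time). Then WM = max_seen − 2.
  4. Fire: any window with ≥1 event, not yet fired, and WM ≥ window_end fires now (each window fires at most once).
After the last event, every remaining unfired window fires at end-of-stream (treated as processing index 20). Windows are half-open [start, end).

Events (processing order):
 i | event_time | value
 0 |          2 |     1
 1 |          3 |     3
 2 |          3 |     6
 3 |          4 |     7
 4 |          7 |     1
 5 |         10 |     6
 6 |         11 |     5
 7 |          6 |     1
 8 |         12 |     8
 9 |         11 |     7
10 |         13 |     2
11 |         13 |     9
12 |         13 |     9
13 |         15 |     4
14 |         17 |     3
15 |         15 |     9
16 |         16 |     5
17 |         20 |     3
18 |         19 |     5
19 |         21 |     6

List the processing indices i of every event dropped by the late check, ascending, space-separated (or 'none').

i=0 t=2 v=1: → [2,4); WM=0
i=1 t=3 v=3: → [2,5); WM=1
i=2 t=3 v=6: → [2,5); WM=1
i=3 t=4 v=7: → [2,6); WM=2
i=4 t=7 v=1: → [7,9); WM=5
i=5 t=10 v=6: → [10,12); WM=8
i=6 t=11 v=5: → [10,13); WM=9
i=7 t=6 v=1: DROP (t<9-0); WM=9
i=8 t=12 v=8: → [10,14); WM=10
i=9 t=11 v=7: → [10,14); WM=10
i=10 t=13 v=2: → [10,15); WM=11
i=11 t=13 v=9: → [10,15); WM=11
i=12 t=13 v=9: → [10,15); WM=11
i=13 t=15 v=4: → [15,17); WM=13
i=14 t=17 v=3: → [17,19); WM=15
i=15 t=15 v=9: → [15,17); WM=15
i=16 t=16 v=5: → [15,19); WM=15
i=17 t=20 v=3: → [20,22); WM=18
i=18 t=19 v=5: → [19,22); WM=18
i=19 t=21 v=6: → [19,23); WM=19

7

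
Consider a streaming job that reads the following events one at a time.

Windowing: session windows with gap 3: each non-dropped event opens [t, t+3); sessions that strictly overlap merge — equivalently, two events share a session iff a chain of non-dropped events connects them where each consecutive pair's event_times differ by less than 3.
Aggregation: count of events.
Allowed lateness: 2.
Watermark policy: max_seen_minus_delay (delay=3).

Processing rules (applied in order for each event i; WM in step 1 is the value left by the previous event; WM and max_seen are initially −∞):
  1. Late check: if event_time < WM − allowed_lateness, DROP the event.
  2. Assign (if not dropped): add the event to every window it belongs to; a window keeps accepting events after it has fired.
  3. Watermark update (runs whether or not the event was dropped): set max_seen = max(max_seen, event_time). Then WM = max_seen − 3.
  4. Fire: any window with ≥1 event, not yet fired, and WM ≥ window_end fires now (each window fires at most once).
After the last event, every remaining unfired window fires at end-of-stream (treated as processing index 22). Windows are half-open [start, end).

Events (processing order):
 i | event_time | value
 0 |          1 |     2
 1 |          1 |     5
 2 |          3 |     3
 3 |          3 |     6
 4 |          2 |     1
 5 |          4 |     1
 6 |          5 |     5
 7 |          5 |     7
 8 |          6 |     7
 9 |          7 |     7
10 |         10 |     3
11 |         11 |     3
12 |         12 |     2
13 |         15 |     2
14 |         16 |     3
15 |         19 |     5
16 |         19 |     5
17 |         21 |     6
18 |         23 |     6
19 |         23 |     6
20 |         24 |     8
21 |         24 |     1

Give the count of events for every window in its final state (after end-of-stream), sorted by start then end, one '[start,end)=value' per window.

i=0 t=1 v=2: → [1,4); WM=-2
i=1 t=1 v=5: → [1,4); WM=-2
i=2 t=3 v=3: → [1,6); WM=0
i=3 t=3 v=6: → [1,6); WM=0
i=4 t=2 v=1: → [1,6); WM=0
i=5 t=4 v=1: → [1,7); WM=1
i=6 t=5 v=5: → [1,8); WM=2
i=7 t=5 v=7: → [1,8); WM=2
i=8 t=6 v=7: → [1,9); WM=3
i=9 t=7 v=7: → [1,10); WM=4
i=10 t=10 v=3: → [10,13); WM=7
i=11 t=11 v=3: → [10,14); WM=8
i=12 t=12 v=2: → [10,15); WM=9
i=13 t=15 v=2: → [15,18); WM=12
i=14 t=16 v=3: → [15,19); WM=13
i=15 t=19 v=5: → [19,22); WM=16
i=16 t=19 v=5: → [19,22); WM=16
i=17 t=21 v=6: → [19,24); WM=18
i=18 t=23 v=6: → [19,26); WM=20
i=19 t=23 v=6: → [19,26); WM=20
i=20 t=24 v=8: → [19,27); WM=21
i=21 t=24 v=1: → [19,27); WM=21

[1,10)=10 [10,15)=3 [15,19)=2 [19,27)=7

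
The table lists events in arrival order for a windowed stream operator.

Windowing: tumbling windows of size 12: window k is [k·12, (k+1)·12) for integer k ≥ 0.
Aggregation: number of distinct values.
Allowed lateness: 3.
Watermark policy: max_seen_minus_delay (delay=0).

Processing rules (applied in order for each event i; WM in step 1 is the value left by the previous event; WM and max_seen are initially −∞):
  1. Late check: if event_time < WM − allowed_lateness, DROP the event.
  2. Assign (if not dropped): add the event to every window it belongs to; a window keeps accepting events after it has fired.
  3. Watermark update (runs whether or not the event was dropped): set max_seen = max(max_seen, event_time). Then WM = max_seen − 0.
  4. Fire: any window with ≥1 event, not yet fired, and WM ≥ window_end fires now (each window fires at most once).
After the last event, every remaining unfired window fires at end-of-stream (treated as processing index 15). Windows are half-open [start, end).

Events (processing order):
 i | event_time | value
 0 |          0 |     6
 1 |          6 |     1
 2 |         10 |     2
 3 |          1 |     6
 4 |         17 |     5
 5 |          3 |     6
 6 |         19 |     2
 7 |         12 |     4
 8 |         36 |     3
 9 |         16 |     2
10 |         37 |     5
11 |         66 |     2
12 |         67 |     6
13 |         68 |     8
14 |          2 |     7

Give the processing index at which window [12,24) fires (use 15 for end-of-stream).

8

i=0 t=0 v=6: → [0,12); WM=0
i=1 t=6 v=1: → [0,12); WM=6
i=2 t=10 v=2: → [0,12); WM=10
i=3 t=1 v=6: DROP (t<10-3); WM=10
i=4 t=17 v=5: → [12,24); WM=17; [0,12) fires=3
i=5 t=3 v=6: DROP (t<17-3); WM=17
i=6 t=19 v=2: → [12,24); WM=19
i=7 t=12 v=4: DROP (t<19-3); WM=19
i=8 t=36 v=3: → [36,48); WM=36; [12,24) fires=2
i=9 t=16 v=2: DROP (t<36-3); WM=36
i=10 t=37 v=5: → [36,48); WM=37
i=11 t=66 v=2: → [60,72); WM=66; [36,48) fires=2
i=12 t=67 v=6: → [60,72); WM=67
i=13 t=68 v=8: → [60,72); WM=68
i=14 t=2 v=7: DROP (t<68-3); WM=68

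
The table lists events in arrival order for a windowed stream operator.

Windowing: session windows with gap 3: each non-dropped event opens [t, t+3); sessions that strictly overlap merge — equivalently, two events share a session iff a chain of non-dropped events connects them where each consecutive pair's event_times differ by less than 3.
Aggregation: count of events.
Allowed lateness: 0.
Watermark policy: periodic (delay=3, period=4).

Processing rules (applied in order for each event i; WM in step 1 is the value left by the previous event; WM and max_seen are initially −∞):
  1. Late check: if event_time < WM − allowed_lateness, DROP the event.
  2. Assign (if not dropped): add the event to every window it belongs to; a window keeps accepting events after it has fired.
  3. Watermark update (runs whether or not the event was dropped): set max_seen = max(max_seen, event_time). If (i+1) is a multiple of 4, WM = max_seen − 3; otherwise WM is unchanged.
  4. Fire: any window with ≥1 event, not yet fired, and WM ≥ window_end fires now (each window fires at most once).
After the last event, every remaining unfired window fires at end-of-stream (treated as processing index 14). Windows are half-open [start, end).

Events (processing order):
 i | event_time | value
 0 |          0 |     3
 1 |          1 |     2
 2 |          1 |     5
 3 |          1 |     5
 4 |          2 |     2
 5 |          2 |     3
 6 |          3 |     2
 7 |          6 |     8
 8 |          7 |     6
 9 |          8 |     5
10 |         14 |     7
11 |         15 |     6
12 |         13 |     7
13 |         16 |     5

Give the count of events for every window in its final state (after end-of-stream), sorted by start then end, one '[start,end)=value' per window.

[0,6)=7 [6,11)=3 [13,19)=4

i=0 t=0 v=3: → [0,3); WM=−∞
i=1 t=1 v=2: → [0,4); WM=−∞
i=2 t=1 v=5: → [0,4); WM=−∞
i=3 t=1 v=5: → [0,4); WM=-2
i=4 t=2 v=2: → [0,5); WM=-2
i=5 t=2 v=3: → [0,5); WM=-2
i=6 t=3 v=2: → [0,6); WM=-2
i=7 t=6 v=8: → [6,9); WM=3
i=8 t=7 v=6: → [6,10); WM=3
i=9 t=8 v=5: → [6,11); WM=3
i=10 t=14 v=7: → [14,17); WM=3
i=11 t=15 v=6: → [14,18); WM=12
i=12 t=13 v=7: → [13,18); WM=12
i=13 t=16 v=5: → [13,19); WM=12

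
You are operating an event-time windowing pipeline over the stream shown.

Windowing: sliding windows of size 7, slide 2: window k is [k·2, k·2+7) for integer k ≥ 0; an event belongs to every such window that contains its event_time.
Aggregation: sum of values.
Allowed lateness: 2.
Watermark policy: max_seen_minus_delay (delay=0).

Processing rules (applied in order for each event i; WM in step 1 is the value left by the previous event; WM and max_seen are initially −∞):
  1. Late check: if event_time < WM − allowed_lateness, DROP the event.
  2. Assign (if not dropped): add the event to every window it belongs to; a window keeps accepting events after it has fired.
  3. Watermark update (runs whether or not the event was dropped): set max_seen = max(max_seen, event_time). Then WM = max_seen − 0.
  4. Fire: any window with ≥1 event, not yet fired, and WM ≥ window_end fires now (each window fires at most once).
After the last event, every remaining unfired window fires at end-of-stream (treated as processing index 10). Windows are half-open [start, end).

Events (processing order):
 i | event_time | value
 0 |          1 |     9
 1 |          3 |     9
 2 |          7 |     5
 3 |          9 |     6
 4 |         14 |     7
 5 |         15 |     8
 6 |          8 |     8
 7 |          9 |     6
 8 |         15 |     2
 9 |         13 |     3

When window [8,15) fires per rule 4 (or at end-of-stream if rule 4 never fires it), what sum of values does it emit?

13

i=0 t=1 v=9: → [0,7); WM=1
i=1 t=3 v=9: → [2,9),[0,7); WM=3
i=2 t=7 v=5: → [6,13),[4,11),[2,9); WM=7; [0,7) fires=18
i=3 t=9 v=6: → [8,15),[6,13),[4,11); WM=9; [2,9) fires=14
i=4 t=14 v=7: → [14,21),[12,19),[10,17),[8,15); WM=14; [4,11) fires=11 [6,13) fires=11
i=5 t=15 v=8: → [14,21),[12,19),[10,17); WM=15; [8,15) fires=13
i=6 t=8 v=8: DROP (t<15-2); WM=15
i=7 t=9 v=6: DROP (t<15-2); WM=15
i=8 t=15 v=2: → [14,21),[12,19),[10,17); WM=15
i=9 t=13 v=3: → [12,19),[10,17),[8,15); WM=15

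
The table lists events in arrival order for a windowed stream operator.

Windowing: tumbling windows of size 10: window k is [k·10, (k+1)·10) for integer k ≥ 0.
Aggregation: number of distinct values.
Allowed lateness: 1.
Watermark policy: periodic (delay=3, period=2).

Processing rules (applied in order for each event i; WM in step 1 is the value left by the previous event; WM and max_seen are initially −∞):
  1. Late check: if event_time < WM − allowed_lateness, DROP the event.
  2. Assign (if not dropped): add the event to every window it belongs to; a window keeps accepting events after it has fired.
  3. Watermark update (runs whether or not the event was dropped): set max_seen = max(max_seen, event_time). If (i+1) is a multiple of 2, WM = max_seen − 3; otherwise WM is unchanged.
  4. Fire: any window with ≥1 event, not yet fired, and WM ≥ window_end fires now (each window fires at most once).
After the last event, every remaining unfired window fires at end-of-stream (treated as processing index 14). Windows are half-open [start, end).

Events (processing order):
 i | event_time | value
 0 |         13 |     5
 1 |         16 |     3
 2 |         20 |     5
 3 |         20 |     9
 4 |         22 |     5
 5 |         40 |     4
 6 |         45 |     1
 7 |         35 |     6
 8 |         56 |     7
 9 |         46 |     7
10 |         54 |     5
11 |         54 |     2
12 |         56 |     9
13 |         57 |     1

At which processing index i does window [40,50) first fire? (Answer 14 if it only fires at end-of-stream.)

i=0 t=13 v=5: → [10,20); WM=−∞
i=1 t=16 v=3: → [10,20); WM=13
i=2 t=20 v=5: → [20,30); WM=13
i=3 t=20 v=9: → [20,30); WM=17
i=4 t=22 v=5: → [20,30); WM=17
i=5 t=40 v=4: → [40,50); WM=37; [10,20) fires=2 [20,30) fires=2
i=6 t=45 v=1: → [40,50); WM=37
i=7 t=35 v=6: DROP (t<37-1); WM=42
i=8 t=56 v=7: → [50,60); WM=42
i=9 t=46 v=7: → [40,50); WM=53; [40,50) fires=3
i=10 t=54 v=5: → [50,60); WM=53
i=11 t=54 v=2: → [50,60); WM=53
i=12 t=56 v=9: → [50,60); WM=53
i=13 t=57 v=1: → [50,60); WM=54

9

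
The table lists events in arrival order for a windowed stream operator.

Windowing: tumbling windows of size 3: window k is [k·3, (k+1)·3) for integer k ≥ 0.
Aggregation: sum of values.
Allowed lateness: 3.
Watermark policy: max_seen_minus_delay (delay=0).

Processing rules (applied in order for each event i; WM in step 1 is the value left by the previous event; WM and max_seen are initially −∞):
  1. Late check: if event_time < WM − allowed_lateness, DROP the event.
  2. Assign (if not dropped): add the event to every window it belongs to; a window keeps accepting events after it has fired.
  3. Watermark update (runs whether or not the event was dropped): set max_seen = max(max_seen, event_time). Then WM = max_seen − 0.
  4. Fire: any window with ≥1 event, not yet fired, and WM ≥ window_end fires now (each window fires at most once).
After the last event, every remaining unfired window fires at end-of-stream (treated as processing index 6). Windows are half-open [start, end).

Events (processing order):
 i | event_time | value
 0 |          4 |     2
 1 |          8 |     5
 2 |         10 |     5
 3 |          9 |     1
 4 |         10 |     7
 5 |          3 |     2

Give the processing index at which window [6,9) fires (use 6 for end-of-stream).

i=0 t=4 v=2: → [3,6); WM=4
i=1 t=8 v=5: → [6,9); WM=8; [3,6) fires=2
i=2 t=10 v=5: → [9,12); WM=10; [6,9) fires=5
i=3 t=9 v=1: → [9,12); WM=10
i=4 t=10 v=7: → [9,12); WM=10
i=5 t=3 v=2: DROP (t<10-3); WM=10

2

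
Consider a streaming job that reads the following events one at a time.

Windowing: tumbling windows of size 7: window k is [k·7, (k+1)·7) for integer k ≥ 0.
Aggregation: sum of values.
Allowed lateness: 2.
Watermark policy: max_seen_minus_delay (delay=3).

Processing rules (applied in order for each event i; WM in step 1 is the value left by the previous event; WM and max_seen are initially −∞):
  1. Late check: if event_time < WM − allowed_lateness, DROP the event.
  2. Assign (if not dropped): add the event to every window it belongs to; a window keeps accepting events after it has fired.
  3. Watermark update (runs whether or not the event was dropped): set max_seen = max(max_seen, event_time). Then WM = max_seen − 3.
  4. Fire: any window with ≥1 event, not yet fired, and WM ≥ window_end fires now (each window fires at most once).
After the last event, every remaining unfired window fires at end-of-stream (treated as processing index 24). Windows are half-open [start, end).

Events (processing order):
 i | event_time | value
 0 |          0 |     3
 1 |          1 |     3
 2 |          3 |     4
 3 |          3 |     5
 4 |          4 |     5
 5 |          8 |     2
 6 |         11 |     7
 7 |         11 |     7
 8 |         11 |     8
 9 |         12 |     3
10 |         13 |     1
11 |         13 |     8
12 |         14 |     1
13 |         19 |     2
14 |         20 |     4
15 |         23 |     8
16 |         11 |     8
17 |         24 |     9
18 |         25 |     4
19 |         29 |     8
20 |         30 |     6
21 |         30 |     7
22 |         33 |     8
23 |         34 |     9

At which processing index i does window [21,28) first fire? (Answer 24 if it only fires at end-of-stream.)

i=0 t=0 v=3: → [0,7); WM=-3
i=1 t=1 v=3: → [0,7); WM=-2
i=2 t=3 v=4: → [0,7); WM=0
i=3 t=3 v=5: → [0,7); WM=0
i=4 t=4 v=5: → [0,7); WM=1
i=5 t=8 v=2: → [7,14); WM=5
i=6 t=11 v=7: → [7,14); WM=8; [0,7) fires=20
i=7 t=11 v=7: → [7,14); WM=8
i=8 t=11 v=8: → [7,14); WM=8
i=9 t=12 v=3: → [7,14); WM=9
i=10 t=13 v=1: → [7,14); WM=10
i=11 t=13 v=8: → [7,14); WM=10
i=12 t=14 v=1: → [14,21); WM=11
i=13 t=19 v=2: → [14,21); WM=16; [7,14) fires=36
i=14 t=20 v=4: → [14,21); WM=17
i=15 t=23 v=8: → [21,28); WM=20
i=16 t=11 v=8: DROP (t<20-2); WM=20
i=17 t=24 v=9: → [21,28); WM=21; [14,21) fires=7
i=18 t=25 v=4: → [21,28); WM=22
i=19 t=29 v=8: → [28,35); WM=26
i=20 t=30 v=6: → [28,35); WM=27
i=21 t=30 v=7: → [28,35); WM=27
i=22 t=33 v=8: → [28,35); WM=30; [21,28) fires=21
i=23 t=34 v=9: → [28,35); WM=31

22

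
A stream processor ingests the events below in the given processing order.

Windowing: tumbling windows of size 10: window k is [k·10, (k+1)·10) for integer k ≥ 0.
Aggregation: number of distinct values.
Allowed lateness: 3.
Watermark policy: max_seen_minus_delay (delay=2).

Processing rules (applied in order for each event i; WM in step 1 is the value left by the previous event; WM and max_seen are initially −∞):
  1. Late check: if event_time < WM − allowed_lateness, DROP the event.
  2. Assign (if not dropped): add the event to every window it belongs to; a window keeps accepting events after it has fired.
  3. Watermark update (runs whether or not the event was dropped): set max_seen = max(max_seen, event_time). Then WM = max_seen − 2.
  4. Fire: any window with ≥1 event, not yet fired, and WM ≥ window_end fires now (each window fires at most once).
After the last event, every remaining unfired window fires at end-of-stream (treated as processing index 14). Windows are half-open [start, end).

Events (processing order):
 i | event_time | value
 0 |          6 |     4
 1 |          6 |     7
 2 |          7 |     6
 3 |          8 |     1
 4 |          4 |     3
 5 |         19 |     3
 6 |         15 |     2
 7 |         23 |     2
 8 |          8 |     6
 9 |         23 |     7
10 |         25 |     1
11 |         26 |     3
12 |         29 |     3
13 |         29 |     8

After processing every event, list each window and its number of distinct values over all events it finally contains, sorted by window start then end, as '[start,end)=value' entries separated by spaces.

[0,10)=5 [10,20)=2 [20,30)=5

i=0 t=6 v=4: → [0,10); WM=4
i=1 t=6 v=7: → [0,10); WM=4
i=2 t=7 v=6: → [0,10); WM=5
i=3 t=8 v=1: → [0,10); WM=6
i=4 t=4 v=3: → [0,10); WM=6
i=5 t=19 v=3: → [10,20); WM=17; [0,10) fires=5
i=6 t=15 v=2: → [10,20); WM=17
i=7 t=23 v=2: → [20,30); WM=21; [10,20) fires=2
i=8 t=8 v=6: DROP (t<21-3); WM=21
i=9 t=23 v=7: → [20,30); WM=21
i=10 t=25 v=1: → [20,30); WM=23
i=11 t=26 v=3: → [20,30); WM=24
i=12 t=29 v=3: → [20,30); WM=27
i=13 t=29 v=8: → [20,30); WM=27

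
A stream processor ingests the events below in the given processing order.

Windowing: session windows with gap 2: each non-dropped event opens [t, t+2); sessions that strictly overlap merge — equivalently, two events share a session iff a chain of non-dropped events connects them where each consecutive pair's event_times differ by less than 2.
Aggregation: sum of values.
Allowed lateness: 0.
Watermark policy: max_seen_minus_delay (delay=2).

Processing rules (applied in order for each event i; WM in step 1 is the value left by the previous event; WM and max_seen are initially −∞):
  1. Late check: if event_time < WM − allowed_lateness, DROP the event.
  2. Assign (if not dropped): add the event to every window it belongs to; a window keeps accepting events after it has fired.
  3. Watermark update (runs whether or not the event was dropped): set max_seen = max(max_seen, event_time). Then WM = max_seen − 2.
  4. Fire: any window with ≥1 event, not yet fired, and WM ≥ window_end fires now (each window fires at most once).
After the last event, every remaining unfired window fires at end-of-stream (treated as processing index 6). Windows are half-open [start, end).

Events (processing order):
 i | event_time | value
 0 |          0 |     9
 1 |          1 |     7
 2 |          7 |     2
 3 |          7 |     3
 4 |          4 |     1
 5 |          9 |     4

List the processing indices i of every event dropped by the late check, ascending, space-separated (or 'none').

i=0 t=0 v=9: → [0,2); WM=-2
i=1 t=1 v=7: → [0,3); WM=-1
i=2 t=7 v=2: → [7,9); WM=5
i=3 t=7 v=3: → [7,9); WM=5
i=4 t=4 v=1: DROP (t<5-0); WM=5
i=5 t=9 v=4: → [9,11); WM=7

4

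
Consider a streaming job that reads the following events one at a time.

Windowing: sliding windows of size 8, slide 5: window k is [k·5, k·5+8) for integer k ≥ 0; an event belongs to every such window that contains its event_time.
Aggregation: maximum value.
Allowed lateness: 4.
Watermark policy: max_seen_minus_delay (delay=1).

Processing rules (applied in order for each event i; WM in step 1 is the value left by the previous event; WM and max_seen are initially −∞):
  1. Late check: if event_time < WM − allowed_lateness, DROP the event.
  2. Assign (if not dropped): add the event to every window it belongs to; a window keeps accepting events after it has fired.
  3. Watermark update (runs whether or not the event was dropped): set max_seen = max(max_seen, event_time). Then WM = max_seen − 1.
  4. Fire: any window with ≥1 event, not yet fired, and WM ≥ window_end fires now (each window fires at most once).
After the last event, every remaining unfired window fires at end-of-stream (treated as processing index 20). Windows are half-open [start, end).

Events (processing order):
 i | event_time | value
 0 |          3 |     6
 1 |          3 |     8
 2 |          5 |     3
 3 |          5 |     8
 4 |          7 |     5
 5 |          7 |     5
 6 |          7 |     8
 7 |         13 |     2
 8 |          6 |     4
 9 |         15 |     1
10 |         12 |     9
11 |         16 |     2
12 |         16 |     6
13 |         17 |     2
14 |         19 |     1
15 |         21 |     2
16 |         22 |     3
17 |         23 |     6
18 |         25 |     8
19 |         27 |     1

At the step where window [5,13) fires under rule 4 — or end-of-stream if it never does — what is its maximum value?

8

i=0 t=3 v=6: → [0,8); WM=2
i=1 t=3 v=8: → [0,8); WM=2
i=2 t=5 v=3: → [5,13),[0,8); WM=4
i=3 t=5 v=8: → [5,13),[0,8); WM=4
i=4 t=7 v=5: → [5,13),[0,8); WM=6
i=5 t=7 v=5: → [5,13),[0,8); WM=6
i=6 t=7 v=8: → [5,13),[0,8); WM=6
i=7 t=13 v=2: → [10,18); WM=12; [0,8) fires=8
i=8 t=6 v=4: DROP (t<12-4); WM=12
i=9 t=15 v=1: → [15,23),[10,18); WM=14; [5,13) fires=8
i=10 t=12 v=9: → [10,18),[5,13); WM=14
i=11 t=16 v=2: → [15,23),[10,18); WM=15
i=12 t=16 v=6: → [15,23),[10,18); WM=15
i=13 t=17 v=2: → [15,23),[10,18); WM=16
i=14 t=19 v=1: → [15,23); WM=18; [10,18) fires=9
i=15 t=21 v=2: → [20,28),[15,23); WM=20
i=16 t=22 v=3: → [20,28),[15,23); WM=21
i=17 t=23 v=6: → [20,28); WM=22
i=18 t=25 v=8: → [25,33),[20,28); WM=24; [15,23) fires=6
i=19 t=27 v=1: → [25,33),[20,28); WM=26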